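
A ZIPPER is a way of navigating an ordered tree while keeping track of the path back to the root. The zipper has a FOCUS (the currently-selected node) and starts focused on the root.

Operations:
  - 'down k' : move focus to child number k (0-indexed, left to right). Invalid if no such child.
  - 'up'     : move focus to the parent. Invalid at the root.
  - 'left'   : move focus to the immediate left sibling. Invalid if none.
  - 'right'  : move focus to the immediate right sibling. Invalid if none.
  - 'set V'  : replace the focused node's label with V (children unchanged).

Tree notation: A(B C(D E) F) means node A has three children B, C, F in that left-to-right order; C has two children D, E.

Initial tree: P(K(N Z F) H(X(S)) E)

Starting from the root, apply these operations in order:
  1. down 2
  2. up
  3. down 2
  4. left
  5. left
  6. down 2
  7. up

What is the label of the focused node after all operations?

Answer: K

Derivation:
Step 1 (down 2): focus=E path=2 depth=1 children=[] left=['K', 'H'] right=[] parent=P
Step 2 (up): focus=P path=root depth=0 children=['K', 'H', 'E'] (at root)
Step 3 (down 2): focus=E path=2 depth=1 children=[] left=['K', 'H'] right=[] parent=P
Step 4 (left): focus=H path=1 depth=1 children=['X'] left=['K'] right=['E'] parent=P
Step 5 (left): focus=K path=0 depth=1 children=['N', 'Z', 'F'] left=[] right=['H', 'E'] parent=P
Step 6 (down 2): focus=F path=0/2 depth=2 children=[] left=['N', 'Z'] right=[] parent=K
Step 7 (up): focus=K path=0 depth=1 children=['N', 'Z', 'F'] left=[] right=['H', 'E'] parent=P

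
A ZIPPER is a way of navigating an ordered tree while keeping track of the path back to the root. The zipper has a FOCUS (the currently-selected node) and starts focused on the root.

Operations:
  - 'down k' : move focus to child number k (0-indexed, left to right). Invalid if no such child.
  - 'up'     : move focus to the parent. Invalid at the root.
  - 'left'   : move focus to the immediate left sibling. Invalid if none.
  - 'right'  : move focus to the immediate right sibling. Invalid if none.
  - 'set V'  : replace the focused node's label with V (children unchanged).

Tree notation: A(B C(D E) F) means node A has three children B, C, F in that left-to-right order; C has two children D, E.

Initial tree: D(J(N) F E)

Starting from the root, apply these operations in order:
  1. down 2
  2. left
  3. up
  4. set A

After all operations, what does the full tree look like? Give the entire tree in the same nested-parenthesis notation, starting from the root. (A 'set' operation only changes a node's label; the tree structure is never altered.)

Answer: A(J(N) F E)

Derivation:
Step 1 (down 2): focus=E path=2 depth=1 children=[] left=['J', 'F'] right=[] parent=D
Step 2 (left): focus=F path=1 depth=1 children=[] left=['J'] right=['E'] parent=D
Step 3 (up): focus=D path=root depth=0 children=['J', 'F', 'E'] (at root)
Step 4 (set A): focus=A path=root depth=0 children=['J', 'F', 'E'] (at root)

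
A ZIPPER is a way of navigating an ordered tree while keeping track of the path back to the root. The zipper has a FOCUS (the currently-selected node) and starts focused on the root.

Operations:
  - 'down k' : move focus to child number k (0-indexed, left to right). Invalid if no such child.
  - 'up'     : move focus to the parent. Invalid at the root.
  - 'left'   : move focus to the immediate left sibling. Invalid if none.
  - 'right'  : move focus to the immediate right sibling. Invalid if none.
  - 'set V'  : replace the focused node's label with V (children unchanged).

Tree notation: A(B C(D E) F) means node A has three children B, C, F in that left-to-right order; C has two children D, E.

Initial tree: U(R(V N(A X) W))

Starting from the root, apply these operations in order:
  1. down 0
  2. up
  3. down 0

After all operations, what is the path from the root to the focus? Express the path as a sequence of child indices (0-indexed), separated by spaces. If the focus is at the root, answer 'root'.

Step 1 (down 0): focus=R path=0 depth=1 children=['V', 'N', 'W'] left=[] right=[] parent=U
Step 2 (up): focus=U path=root depth=0 children=['R'] (at root)
Step 3 (down 0): focus=R path=0 depth=1 children=['V', 'N', 'W'] left=[] right=[] parent=U

Answer: 0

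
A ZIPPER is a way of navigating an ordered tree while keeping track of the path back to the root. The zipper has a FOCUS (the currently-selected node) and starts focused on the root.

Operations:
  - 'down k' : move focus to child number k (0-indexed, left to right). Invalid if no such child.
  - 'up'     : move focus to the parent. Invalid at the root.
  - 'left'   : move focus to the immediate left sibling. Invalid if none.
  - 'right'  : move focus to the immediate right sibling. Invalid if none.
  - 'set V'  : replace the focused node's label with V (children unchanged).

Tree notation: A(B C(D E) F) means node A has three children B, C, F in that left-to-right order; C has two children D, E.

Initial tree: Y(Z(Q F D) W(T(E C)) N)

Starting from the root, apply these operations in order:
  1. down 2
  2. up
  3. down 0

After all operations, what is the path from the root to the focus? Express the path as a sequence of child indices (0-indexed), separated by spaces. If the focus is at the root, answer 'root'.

Answer: 0

Derivation:
Step 1 (down 2): focus=N path=2 depth=1 children=[] left=['Z', 'W'] right=[] parent=Y
Step 2 (up): focus=Y path=root depth=0 children=['Z', 'W', 'N'] (at root)
Step 3 (down 0): focus=Z path=0 depth=1 children=['Q', 'F', 'D'] left=[] right=['W', 'N'] parent=Y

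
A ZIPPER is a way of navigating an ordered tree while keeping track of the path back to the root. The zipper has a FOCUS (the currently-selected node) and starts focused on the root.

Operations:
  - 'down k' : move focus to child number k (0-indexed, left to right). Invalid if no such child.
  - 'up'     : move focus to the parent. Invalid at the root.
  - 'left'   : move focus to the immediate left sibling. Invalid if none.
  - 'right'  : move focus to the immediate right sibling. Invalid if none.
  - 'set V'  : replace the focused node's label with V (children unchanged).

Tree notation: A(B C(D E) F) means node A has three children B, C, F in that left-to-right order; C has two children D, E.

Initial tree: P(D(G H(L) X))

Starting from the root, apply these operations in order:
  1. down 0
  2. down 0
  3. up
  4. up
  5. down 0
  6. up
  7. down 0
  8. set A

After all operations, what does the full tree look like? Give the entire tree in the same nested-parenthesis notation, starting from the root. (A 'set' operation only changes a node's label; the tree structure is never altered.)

Answer: P(A(G H(L) X))

Derivation:
Step 1 (down 0): focus=D path=0 depth=1 children=['G', 'H', 'X'] left=[] right=[] parent=P
Step 2 (down 0): focus=G path=0/0 depth=2 children=[] left=[] right=['H', 'X'] parent=D
Step 3 (up): focus=D path=0 depth=1 children=['G', 'H', 'X'] left=[] right=[] parent=P
Step 4 (up): focus=P path=root depth=0 children=['D'] (at root)
Step 5 (down 0): focus=D path=0 depth=1 children=['G', 'H', 'X'] left=[] right=[] parent=P
Step 6 (up): focus=P path=root depth=0 children=['D'] (at root)
Step 7 (down 0): focus=D path=0 depth=1 children=['G', 'H', 'X'] left=[] right=[] parent=P
Step 8 (set A): focus=A path=0 depth=1 children=['G', 'H', 'X'] left=[] right=[] parent=P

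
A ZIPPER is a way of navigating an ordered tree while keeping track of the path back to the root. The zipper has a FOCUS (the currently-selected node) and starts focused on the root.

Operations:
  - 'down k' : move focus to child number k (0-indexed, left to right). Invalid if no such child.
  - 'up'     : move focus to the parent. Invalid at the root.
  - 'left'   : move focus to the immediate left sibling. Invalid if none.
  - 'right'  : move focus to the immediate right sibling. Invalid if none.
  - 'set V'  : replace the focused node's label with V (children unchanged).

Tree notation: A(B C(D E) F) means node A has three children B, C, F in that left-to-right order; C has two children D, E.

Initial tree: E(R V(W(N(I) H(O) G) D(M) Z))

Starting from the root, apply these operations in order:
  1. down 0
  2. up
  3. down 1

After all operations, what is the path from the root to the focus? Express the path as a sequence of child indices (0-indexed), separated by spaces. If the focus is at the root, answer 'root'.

Step 1 (down 0): focus=R path=0 depth=1 children=[] left=[] right=['V'] parent=E
Step 2 (up): focus=E path=root depth=0 children=['R', 'V'] (at root)
Step 3 (down 1): focus=V path=1 depth=1 children=['W', 'D', 'Z'] left=['R'] right=[] parent=E

Answer: 1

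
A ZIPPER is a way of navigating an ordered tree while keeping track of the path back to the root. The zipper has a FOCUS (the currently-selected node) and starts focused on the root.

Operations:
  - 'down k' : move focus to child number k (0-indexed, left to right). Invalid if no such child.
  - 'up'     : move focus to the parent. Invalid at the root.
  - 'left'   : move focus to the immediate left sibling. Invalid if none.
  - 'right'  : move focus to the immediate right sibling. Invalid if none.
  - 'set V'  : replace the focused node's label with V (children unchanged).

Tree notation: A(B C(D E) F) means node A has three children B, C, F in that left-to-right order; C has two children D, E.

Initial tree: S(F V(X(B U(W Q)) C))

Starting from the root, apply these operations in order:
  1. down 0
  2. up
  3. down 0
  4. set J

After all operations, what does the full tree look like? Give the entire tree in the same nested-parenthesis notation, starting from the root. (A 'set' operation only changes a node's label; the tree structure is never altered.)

Answer: S(J V(X(B U(W Q)) C))

Derivation:
Step 1 (down 0): focus=F path=0 depth=1 children=[] left=[] right=['V'] parent=S
Step 2 (up): focus=S path=root depth=0 children=['F', 'V'] (at root)
Step 3 (down 0): focus=F path=0 depth=1 children=[] left=[] right=['V'] parent=S
Step 4 (set J): focus=J path=0 depth=1 children=[] left=[] right=['V'] parent=S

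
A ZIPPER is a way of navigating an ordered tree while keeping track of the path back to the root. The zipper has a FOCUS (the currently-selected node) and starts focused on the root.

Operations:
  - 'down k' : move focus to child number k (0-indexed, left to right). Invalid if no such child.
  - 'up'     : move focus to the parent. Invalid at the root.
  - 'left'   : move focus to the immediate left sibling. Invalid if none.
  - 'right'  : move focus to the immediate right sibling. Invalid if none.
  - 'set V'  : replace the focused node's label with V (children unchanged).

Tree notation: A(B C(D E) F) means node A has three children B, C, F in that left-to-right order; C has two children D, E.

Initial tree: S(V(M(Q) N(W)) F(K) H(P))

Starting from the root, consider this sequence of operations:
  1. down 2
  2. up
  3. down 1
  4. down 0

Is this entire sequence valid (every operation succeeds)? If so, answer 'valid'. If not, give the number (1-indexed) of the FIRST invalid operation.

Step 1 (down 2): focus=H path=2 depth=1 children=['P'] left=['V', 'F'] right=[] parent=S
Step 2 (up): focus=S path=root depth=0 children=['V', 'F', 'H'] (at root)
Step 3 (down 1): focus=F path=1 depth=1 children=['K'] left=['V'] right=['H'] parent=S
Step 4 (down 0): focus=K path=1/0 depth=2 children=[] left=[] right=[] parent=F

Answer: valid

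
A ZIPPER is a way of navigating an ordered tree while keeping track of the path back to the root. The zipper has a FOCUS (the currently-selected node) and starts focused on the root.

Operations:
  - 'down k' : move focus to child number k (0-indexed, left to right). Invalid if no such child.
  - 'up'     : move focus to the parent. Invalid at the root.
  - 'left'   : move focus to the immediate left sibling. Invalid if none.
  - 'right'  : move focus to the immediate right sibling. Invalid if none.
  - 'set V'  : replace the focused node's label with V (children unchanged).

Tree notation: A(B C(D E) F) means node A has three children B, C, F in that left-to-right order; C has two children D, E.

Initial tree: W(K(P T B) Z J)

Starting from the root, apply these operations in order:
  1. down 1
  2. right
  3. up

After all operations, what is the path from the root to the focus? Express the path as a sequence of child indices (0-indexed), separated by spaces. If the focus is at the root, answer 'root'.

Step 1 (down 1): focus=Z path=1 depth=1 children=[] left=['K'] right=['J'] parent=W
Step 2 (right): focus=J path=2 depth=1 children=[] left=['K', 'Z'] right=[] parent=W
Step 3 (up): focus=W path=root depth=0 children=['K', 'Z', 'J'] (at root)

Answer: root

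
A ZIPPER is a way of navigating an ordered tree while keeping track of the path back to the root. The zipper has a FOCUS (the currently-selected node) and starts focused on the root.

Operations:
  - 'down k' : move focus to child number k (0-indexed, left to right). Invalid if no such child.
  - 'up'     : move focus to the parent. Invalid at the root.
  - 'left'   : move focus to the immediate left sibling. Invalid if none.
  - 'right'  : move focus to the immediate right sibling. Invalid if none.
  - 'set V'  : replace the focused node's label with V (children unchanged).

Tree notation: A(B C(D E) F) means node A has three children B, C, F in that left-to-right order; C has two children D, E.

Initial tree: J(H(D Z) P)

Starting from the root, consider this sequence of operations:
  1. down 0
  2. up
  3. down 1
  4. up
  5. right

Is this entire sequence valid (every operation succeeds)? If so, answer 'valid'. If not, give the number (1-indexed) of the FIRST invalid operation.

Answer: 5

Derivation:
Step 1 (down 0): focus=H path=0 depth=1 children=['D', 'Z'] left=[] right=['P'] parent=J
Step 2 (up): focus=J path=root depth=0 children=['H', 'P'] (at root)
Step 3 (down 1): focus=P path=1 depth=1 children=[] left=['H'] right=[] parent=J
Step 4 (up): focus=J path=root depth=0 children=['H', 'P'] (at root)
Step 5 (right): INVALID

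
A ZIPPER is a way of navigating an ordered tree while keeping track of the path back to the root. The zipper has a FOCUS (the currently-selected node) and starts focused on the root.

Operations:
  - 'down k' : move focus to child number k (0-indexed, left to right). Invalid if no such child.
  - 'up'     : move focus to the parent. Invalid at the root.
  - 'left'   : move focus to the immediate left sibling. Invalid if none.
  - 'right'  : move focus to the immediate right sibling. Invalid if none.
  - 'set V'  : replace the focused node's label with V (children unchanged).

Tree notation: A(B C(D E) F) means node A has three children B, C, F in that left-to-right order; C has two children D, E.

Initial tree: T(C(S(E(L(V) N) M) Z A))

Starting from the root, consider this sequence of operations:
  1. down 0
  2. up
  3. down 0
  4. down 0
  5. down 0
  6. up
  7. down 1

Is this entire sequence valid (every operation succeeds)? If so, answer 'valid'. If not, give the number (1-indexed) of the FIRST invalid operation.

Answer: valid

Derivation:
Step 1 (down 0): focus=C path=0 depth=1 children=['S', 'Z', 'A'] left=[] right=[] parent=T
Step 2 (up): focus=T path=root depth=0 children=['C'] (at root)
Step 3 (down 0): focus=C path=0 depth=1 children=['S', 'Z', 'A'] left=[] right=[] parent=T
Step 4 (down 0): focus=S path=0/0 depth=2 children=['E', 'M'] left=[] right=['Z', 'A'] parent=C
Step 5 (down 0): focus=E path=0/0/0 depth=3 children=['L', 'N'] left=[] right=['M'] parent=S
Step 6 (up): focus=S path=0/0 depth=2 children=['E', 'M'] left=[] right=['Z', 'A'] parent=C
Step 7 (down 1): focus=M path=0/0/1 depth=3 children=[] left=['E'] right=[] parent=S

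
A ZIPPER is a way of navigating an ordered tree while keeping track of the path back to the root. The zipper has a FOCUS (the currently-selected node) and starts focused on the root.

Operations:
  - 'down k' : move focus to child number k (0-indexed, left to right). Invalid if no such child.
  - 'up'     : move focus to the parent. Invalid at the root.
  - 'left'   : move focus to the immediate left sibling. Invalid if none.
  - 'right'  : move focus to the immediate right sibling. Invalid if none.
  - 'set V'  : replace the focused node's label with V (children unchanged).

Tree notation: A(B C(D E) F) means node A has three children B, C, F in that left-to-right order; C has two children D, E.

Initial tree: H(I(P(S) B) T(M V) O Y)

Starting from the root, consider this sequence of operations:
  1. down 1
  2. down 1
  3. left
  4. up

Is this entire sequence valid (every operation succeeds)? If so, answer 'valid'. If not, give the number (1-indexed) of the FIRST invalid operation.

Step 1 (down 1): focus=T path=1 depth=1 children=['M', 'V'] left=['I'] right=['O', 'Y'] parent=H
Step 2 (down 1): focus=V path=1/1 depth=2 children=[] left=['M'] right=[] parent=T
Step 3 (left): focus=M path=1/0 depth=2 children=[] left=[] right=['V'] parent=T
Step 4 (up): focus=T path=1 depth=1 children=['M', 'V'] left=['I'] right=['O', 'Y'] parent=H

Answer: valid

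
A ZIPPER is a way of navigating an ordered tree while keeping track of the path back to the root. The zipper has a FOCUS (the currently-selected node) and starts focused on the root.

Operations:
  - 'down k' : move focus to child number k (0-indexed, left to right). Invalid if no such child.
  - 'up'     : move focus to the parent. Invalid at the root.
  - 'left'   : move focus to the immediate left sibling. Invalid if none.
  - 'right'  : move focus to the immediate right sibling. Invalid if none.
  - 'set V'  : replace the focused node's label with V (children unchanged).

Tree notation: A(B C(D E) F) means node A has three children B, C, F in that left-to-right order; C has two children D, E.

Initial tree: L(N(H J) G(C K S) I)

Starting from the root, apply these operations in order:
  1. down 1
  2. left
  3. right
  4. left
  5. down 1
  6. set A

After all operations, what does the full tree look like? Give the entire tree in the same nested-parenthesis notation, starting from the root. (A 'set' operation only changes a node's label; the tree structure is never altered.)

Answer: L(N(H A) G(C K S) I)

Derivation:
Step 1 (down 1): focus=G path=1 depth=1 children=['C', 'K', 'S'] left=['N'] right=['I'] parent=L
Step 2 (left): focus=N path=0 depth=1 children=['H', 'J'] left=[] right=['G', 'I'] parent=L
Step 3 (right): focus=G path=1 depth=1 children=['C', 'K', 'S'] left=['N'] right=['I'] parent=L
Step 4 (left): focus=N path=0 depth=1 children=['H', 'J'] left=[] right=['G', 'I'] parent=L
Step 5 (down 1): focus=J path=0/1 depth=2 children=[] left=['H'] right=[] parent=N
Step 6 (set A): focus=A path=0/1 depth=2 children=[] left=['H'] right=[] parent=N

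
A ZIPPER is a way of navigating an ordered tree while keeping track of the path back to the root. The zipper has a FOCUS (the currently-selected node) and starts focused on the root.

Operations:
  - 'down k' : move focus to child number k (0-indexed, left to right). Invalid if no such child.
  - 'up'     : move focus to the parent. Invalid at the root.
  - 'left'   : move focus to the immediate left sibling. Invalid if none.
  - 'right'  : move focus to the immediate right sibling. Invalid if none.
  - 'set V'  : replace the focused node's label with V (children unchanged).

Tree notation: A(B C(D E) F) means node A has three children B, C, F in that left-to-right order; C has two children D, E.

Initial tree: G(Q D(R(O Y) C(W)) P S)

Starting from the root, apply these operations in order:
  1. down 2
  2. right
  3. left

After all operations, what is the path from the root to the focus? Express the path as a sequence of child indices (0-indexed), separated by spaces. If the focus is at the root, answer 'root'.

Step 1 (down 2): focus=P path=2 depth=1 children=[] left=['Q', 'D'] right=['S'] parent=G
Step 2 (right): focus=S path=3 depth=1 children=[] left=['Q', 'D', 'P'] right=[] parent=G
Step 3 (left): focus=P path=2 depth=1 children=[] left=['Q', 'D'] right=['S'] parent=G

Answer: 2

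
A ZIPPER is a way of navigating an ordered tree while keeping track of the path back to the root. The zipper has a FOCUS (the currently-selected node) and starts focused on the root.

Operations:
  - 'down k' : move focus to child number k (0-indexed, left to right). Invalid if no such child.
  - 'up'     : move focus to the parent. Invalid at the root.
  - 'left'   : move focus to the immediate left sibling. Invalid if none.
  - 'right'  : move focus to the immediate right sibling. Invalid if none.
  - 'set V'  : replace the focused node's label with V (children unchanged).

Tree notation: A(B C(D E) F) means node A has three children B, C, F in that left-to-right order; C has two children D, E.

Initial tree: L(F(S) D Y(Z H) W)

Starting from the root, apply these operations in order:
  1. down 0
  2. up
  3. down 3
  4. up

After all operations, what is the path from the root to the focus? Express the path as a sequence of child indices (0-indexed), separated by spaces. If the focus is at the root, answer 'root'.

Step 1 (down 0): focus=F path=0 depth=1 children=['S'] left=[] right=['D', 'Y', 'W'] parent=L
Step 2 (up): focus=L path=root depth=0 children=['F', 'D', 'Y', 'W'] (at root)
Step 3 (down 3): focus=W path=3 depth=1 children=[] left=['F', 'D', 'Y'] right=[] parent=L
Step 4 (up): focus=L path=root depth=0 children=['F', 'D', 'Y', 'W'] (at root)

Answer: root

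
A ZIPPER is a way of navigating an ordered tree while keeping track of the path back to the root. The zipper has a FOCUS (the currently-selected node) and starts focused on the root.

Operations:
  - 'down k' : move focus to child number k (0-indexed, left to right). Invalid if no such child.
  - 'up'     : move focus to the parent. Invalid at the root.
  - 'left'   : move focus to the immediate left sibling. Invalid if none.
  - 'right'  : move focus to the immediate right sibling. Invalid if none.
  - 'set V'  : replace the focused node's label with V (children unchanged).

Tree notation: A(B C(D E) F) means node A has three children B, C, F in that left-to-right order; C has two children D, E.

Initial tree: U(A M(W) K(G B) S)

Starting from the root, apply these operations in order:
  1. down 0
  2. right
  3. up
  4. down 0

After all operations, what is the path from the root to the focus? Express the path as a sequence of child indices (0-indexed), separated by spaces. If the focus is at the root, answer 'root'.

Step 1 (down 0): focus=A path=0 depth=1 children=[] left=[] right=['M', 'K', 'S'] parent=U
Step 2 (right): focus=M path=1 depth=1 children=['W'] left=['A'] right=['K', 'S'] parent=U
Step 3 (up): focus=U path=root depth=0 children=['A', 'M', 'K', 'S'] (at root)
Step 4 (down 0): focus=A path=0 depth=1 children=[] left=[] right=['M', 'K', 'S'] parent=U

Answer: 0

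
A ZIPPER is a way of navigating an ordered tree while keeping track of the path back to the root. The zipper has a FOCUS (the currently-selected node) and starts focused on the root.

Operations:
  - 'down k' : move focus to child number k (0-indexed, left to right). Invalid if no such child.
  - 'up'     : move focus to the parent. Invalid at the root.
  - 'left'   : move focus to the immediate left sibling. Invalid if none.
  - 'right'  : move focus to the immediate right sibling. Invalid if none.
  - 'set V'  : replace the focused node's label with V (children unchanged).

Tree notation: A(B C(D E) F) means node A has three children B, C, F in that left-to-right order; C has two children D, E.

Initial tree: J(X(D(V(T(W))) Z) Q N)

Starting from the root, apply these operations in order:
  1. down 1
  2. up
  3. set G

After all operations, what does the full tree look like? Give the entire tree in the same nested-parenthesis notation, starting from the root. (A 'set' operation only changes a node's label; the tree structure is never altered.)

Step 1 (down 1): focus=Q path=1 depth=1 children=[] left=['X'] right=['N'] parent=J
Step 2 (up): focus=J path=root depth=0 children=['X', 'Q', 'N'] (at root)
Step 3 (set G): focus=G path=root depth=0 children=['X', 'Q', 'N'] (at root)

Answer: G(X(D(V(T(W))) Z) Q N)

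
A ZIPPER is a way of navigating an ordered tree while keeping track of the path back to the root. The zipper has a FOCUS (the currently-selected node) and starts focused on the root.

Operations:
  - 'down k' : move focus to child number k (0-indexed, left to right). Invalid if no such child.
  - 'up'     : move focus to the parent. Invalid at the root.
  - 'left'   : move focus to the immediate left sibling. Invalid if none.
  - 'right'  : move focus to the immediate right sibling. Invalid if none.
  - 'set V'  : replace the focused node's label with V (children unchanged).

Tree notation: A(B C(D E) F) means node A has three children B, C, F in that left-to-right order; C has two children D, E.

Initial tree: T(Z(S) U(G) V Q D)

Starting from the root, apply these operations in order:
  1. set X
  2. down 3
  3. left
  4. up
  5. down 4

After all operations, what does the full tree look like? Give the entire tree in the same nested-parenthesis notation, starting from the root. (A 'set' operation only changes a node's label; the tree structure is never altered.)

Step 1 (set X): focus=X path=root depth=0 children=['Z', 'U', 'V', 'Q', 'D'] (at root)
Step 2 (down 3): focus=Q path=3 depth=1 children=[] left=['Z', 'U', 'V'] right=['D'] parent=X
Step 3 (left): focus=V path=2 depth=1 children=[] left=['Z', 'U'] right=['Q', 'D'] parent=X
Step 4 (up): focus=X path=root depth=0 children=['Z', 'U', 'V', 'Q', 'D'] (at root)
Step 5 (down 4): focus=D path=4 depth=1 children=[] left=['Z', 'U', 'V', 'Q'] right=[] parent=X

Answer: X(Z(S) U(G) V Q D)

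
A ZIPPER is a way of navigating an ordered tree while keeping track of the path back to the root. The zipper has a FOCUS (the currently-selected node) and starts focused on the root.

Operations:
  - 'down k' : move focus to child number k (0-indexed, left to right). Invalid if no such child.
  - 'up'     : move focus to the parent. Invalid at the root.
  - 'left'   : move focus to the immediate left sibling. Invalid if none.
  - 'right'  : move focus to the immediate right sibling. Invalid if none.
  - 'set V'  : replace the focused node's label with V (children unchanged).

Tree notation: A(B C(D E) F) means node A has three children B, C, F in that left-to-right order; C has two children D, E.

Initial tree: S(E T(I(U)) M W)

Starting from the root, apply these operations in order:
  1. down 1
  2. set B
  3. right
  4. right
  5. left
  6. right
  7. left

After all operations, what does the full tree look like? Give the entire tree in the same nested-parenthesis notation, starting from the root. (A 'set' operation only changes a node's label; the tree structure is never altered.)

Answer: S(E B(I(U)) M W)

Derivation:
Step 1 (down 1): focus=T path=1 depth=1 children=['I'] left=['E'] right=['M', 'W'] parent=S
Step 2 (set B): focus=B path=1 depth=1 children=['I'] left=['E'] right=['M', 'W'] parent=S
Step 3 (right): focus=M path=2 depth=1 children=[] left=['E', 'B'] right=['W'] parent=S
Step 4 (right): focus=W path=3 depth=1 children=[] left=['E', 'B', 'M'] right=[] parent=S
Step 5 (left): focus=M path=2 depth=1 children=[] left=['E', 'B'] right=['W'] parent=S
Step 6 (right): focus=W path=3 depth=1 children=[] left=['E', 'B', 'M'] right=[] parent=S
Step 7 (left): focus=M path=2 depth=1 children=[] left=['E', 'B'] right=['W'] parent=S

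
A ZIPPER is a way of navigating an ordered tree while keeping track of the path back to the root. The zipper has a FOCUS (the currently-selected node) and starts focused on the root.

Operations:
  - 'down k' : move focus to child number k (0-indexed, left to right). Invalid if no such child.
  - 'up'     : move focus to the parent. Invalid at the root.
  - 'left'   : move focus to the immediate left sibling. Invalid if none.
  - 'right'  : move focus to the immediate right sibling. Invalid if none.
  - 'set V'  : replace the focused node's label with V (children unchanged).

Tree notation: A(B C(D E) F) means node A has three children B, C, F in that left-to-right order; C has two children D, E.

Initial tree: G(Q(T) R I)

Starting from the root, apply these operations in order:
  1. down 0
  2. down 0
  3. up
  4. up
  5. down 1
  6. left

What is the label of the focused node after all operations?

Answer: Q

Derivation:
Step 1 (down 0): focus=Q path=0 depth=1 children=['T'] left=[] right=['R', 'I'] parent=G
Step 2 (down 0): focus=T path=0/0 depth=2 children=[] left=[] right=[] parent=Q
Step 3 (up): focus=Q path=0 depth=1 children=['T'] left=[] right=['R', 'I'] parent=G
Step 4 (up): focus=G path=root depth=0 children=['Q', 'R', 'I'] (at root)
Step 5 (down 1): focus=R path=1 depth=1 children=[] left=['Q'] right=['I'] parent=G
Step 6 (left): focus=Q path=0 depth=1 children=['T'] left=[] right=['R', 'I'] parent=G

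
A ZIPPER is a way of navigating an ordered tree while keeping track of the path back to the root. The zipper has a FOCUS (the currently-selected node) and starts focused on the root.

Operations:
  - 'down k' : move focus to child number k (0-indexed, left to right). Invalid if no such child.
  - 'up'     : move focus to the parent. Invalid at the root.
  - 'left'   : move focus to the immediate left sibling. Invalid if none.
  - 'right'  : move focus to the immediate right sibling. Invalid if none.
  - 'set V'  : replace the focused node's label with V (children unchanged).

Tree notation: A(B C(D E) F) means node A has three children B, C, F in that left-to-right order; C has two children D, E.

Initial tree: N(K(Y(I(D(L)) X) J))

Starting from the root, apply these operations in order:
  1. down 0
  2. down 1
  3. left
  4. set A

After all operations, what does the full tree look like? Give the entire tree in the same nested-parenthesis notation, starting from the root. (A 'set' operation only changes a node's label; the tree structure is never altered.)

Step 1 (down 0): focus=K path=0 depth=1 children=['Y', 'J'] left=[] right=[] parent=N
Step 2 (down 1): focus=J path=0/1 depth=2 children=[] left=['Y'] right=[] parent=K
Step 3 (left): focus=Y path=0/0 depth=2 children=['I', 'X'] left=[] right=['J'] parent=K
Step 4 (set A): focus=A path=0/0 depth=2 children=['I', 'X'] left=[] right=['J'] parent=K

Answer: N(K(A(I(D(L)) X) J))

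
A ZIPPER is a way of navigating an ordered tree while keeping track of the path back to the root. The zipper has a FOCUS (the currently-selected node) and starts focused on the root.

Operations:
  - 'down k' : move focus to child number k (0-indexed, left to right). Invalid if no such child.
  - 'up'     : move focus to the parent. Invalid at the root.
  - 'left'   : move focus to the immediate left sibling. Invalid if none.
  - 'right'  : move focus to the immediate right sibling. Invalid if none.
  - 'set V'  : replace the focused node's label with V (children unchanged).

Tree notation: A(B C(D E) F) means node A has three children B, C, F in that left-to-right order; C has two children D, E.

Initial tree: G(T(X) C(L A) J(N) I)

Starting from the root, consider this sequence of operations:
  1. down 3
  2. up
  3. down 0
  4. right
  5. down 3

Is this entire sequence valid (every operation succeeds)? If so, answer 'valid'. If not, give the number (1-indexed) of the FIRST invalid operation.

Step 1 (down 3): focus=I path=3 depth=1 children=[] left=['T', 'C', 'J'] right=[] parent=G
Step 2 (up): focus=G path=root depth=0 children=['T', 'C', 'J', 'I'] (at root)
Step 3 (down 0): focus=T path=0 depth=1 children=['X'] left=[] right=['C', 'J', 'I'] parent=G
Step 4 (right): focus=C path=1 depth=1 children=['L', 'A'] left=['T'] right=['J', 'I'] parent=G
Step 5 (down 3): INVALID

Answer: 5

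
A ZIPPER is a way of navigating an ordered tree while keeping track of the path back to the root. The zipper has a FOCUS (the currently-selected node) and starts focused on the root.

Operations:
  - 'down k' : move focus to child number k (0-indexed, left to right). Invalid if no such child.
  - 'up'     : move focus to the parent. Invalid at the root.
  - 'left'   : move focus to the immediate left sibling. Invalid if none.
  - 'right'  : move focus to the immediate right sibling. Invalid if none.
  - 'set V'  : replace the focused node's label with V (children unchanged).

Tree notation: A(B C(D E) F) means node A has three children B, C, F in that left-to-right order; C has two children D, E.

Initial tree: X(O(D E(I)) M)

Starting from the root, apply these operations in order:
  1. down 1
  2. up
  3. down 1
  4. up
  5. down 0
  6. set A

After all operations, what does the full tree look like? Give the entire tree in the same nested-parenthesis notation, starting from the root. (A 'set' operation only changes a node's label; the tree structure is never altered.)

Answer: X(A(D E(I)) M)

Derivation:
Step 1 (down 1): focus=M path=1 depth=1 children=[] left=['O'] right=[] parent=X
Step 2 (up): focus=X path=root depth=0 children=['O', 'M'] (at root)
Step 3 (down 1): focus=M path=1 depth=1 children=[] left=['O'] right=[] parent=X
Step 4 (up): focus=X path=root depth=0 children=['O', 'M'] (at root)
Step 5 (down 0): focus=O path=0 depth=1 children=['D', 'E'] left=[] right=['M'] parent=X
Step 6 (set A): focus=A path=0 depth=1 children=['D', 'E'] left=[] right=['M'] parent=X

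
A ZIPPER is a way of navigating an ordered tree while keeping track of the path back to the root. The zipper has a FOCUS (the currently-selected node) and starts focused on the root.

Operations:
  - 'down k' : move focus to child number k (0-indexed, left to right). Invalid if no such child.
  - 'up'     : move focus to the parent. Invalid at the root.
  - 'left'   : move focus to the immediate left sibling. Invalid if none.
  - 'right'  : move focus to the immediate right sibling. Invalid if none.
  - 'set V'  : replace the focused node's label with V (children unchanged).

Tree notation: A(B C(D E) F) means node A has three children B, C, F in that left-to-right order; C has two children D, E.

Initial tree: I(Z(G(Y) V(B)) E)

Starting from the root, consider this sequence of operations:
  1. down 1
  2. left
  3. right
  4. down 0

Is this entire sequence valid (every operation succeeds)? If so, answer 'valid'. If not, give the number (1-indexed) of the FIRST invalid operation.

Step 1 (down 1): focus=E path=1 depth=1 children=[] left=['Z'] right=[] parent=I
Step 2 (left): focus=Z path=0 depth=1 children=['G', 'V'] left=[] right=['E'] parent=I
Step 3 (right): focus=E path=1 depth=1 children=[] left=['Z'] right=[] parent=I
Step 4 (down 0): INVALID

Answer: 4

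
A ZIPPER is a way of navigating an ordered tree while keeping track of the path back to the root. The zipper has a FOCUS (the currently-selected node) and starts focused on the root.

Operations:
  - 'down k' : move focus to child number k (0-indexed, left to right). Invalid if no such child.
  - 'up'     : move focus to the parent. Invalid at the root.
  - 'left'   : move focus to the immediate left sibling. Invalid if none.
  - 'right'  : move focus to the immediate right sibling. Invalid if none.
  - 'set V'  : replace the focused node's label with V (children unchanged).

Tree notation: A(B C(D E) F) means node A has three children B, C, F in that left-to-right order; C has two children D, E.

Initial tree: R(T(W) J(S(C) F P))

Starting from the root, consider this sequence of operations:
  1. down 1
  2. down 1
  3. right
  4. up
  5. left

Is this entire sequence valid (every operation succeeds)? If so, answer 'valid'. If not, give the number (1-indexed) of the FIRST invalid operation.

Answer: valid

Derivation:
Step 1 (down 1): focus=J path=1 depth=1 children=['S', 'F', 'P'] left=['T'] right=[] parent=R
Step 2 (down 1): focus=F path=1/1 depth=2 children=[] left=['S'] right=['P'] parent=J
Step 3 (right): focus=P path=1/2 depth=2 children=[] left=['S', 'F'] right=[] parent=J
Step 4 (up): focus=J path=1 depth=1 children=['S', 'F', 'P'] left=['T'] right=[] parent=R
Step 5 (left): focus=T path=0 depth=1 children=['W'] left=[] right=['J'] parent=R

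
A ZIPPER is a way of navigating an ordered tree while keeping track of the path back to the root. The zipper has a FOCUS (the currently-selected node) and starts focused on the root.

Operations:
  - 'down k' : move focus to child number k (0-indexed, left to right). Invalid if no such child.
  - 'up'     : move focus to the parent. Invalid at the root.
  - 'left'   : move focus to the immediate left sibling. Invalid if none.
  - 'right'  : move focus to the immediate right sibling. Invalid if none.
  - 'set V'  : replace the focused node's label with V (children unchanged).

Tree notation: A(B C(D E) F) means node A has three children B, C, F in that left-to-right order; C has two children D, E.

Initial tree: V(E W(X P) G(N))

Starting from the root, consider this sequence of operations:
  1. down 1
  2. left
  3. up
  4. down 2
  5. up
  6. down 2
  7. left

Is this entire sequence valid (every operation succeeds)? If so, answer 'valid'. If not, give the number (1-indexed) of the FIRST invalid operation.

Step 1 (down 1): focus=W path=1 depth=1 children=['X', 'P'] left=['E'] right=['G'] parent=V
Step 2 (left): focus=E path=0 depth=1 children=[] left=[] right=['W', 'G'] parent=V
Step 3 (up): focus=V path=root depth=0 children=['E', 'W', 'G'] (at root)
Step 4 (down 2): focus=G path=2 depth=1 children=['N'] left=['E', 'W'] right=[] parent=V
Step 5 (up): focus=V path=root depth=0 children=['E', 'W', 'G'] (at root)
Step 6 (down 2): focus=G path=2 depth=1 children=['N'] left=['E', 'W'] right=[] parent=V
Step 7 (left): focus=W path=1 depth=1 children=['X', 'P'] left=['E'] right=['G'] parent=V

Answer: valid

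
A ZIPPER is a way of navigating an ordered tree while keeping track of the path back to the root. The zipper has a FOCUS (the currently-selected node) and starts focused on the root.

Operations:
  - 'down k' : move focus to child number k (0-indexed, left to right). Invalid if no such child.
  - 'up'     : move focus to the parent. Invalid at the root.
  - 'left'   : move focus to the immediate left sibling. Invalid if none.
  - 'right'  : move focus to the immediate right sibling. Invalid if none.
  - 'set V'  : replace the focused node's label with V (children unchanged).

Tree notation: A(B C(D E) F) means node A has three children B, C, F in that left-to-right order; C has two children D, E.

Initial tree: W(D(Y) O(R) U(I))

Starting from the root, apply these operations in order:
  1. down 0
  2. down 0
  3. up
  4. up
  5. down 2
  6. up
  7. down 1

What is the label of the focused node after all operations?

Answer: O

Derivation:
Step 1 (down 0): focus=D path=0 depth=1 children=['Y'] left=[] right=['O', 'U'] parent=W
Step 2 (down 0): focus=Y path=0/0 depth=2 children=[] left=[] right=[] parent=D
Step 3 (up): focus=D path=0 depth=1 children=['Y'] left=[] right=['O', 'U'] parent=W
Step 4 (up): focus=W path=root depth=0 children=['D', 'O', 'U'] (at root)
Step 5 (down 2): focus=U path=2 depth=1 children=['I'] left=['D', 'O'] right=[] parent=W
Step 6 (up): focus=W path=root depth=0 children=['D', 'O', 'U'] (at root)
Step 7 (down 1): focus=O path=1 depth=1 children=['R'] left=['D'] right=['U'] parent=W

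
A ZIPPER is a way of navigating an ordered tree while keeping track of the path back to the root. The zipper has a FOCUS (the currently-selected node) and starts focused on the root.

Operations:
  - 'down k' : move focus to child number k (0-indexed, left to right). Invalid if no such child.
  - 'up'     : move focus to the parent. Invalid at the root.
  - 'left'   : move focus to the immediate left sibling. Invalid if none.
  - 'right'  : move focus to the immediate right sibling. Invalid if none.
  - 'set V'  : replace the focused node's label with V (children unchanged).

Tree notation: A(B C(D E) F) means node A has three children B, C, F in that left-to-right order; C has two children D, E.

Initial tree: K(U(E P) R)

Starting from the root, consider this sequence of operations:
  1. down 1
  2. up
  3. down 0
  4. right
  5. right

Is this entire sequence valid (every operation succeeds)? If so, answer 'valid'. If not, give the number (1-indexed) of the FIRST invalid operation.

Step 1 (down 1): focus=R path=1 depth=1 children=[] left=['U'] right=[] parent=K
Step 2 (up): focus=K path=root depth=0 children=['U', 'R'] (at root)
Step 3 (down 0): focus=U path=0 depth=1 children=['E', 'P'] left=[] right=['R'] parent=K
Step 4 (right): focus=R path=1 depth=1 children=[] left=['U'] right=[] parent=K
Step 5 (right): INVALID

Answer: 5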